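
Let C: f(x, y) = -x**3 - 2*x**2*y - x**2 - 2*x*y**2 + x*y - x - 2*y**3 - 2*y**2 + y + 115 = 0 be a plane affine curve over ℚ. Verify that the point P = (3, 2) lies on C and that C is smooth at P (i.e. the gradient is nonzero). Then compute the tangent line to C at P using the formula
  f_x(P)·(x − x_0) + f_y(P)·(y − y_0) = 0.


Tangent line at P: -64*x - 70*y + 332 = 0.

Step 1: f(3, 2) = 0, so P lies on C.
Step 2: partial derivatives
  f_x(x, y) = -3*x**2 - 4*x*y - 2*x - 2*y**2 + y - 1, f_y(x, y) = -2*x**2 - 4*x*y + x - 6*y**2 - 4*y + 1.
  f_x(P) = -64, f_y(P) = -70 (gradient nonzero, so P is smooth).
Step 3: tangent line at P: -64·(x − 3) + -70·(y − 2) = 0.
Expanding: -64*x - 70*y + 332 = 0.


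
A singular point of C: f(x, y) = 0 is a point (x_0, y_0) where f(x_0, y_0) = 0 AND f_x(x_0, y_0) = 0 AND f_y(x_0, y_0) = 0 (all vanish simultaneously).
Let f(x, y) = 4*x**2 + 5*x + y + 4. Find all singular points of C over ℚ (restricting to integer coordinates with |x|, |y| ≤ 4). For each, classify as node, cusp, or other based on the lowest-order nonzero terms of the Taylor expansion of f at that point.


No singular points in the scanned grid; C is smooth there.

Compute partial derivatives:
  f_x = 8*x + 5.
  f_y = 1.
f_y = 1 is a nonzero constant, so f_y never vanishes: no point (x, y) can satisfy f = f_x = f_y = 0. In particular no (x, y) ∈ {−4, ..., 4}² is singular; the curve is smooth.


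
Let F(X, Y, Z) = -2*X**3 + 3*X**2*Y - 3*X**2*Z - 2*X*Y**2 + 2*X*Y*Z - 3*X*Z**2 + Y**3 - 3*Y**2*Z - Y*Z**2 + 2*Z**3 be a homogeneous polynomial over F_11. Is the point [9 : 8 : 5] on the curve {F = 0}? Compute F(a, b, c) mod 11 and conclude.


F(9,8,5) ≡ 10 (mod 11); P is NOT on the curve.

Evaluate F(9, 8, 5) term-by-term (mod 11).
  -2*X**3 ↦ -2·729·1·1 = -1458
  3*X**2*Y ↦ 3·81·8·1 = 1944
  -3*X**2*Z ↦ -3·81·1·5 = -1215
  -2*X*Y**2 ↦ -2·9·64·1 = -1152
  2*X*Y*Z ↦ 2·9·8·5 = 720
  -3*X*Z**2 ↦ -3·9·1·25 = -675
  Y**3 ↦ 1·1·512·1 = 512
  -3*Y**2*Z ↦ -3·1·64·5 = -960
  -Y*Z**2 ↦ -1·1·8·25 = -200
  2*Z**3 ↦ 2·1·1·125 = 250
Sum: F(9, 8, 5) = (-1458) + (1944) + (-1215) + (-1152) + (720) + (-675) + (512) + (-960) + (-200) + (250) = -2234.
Reducing mod 11: -2234 ≡ 10 (mod 11).
Since F(a, b, c) ≡ 10 ≠ 0 (mod 11), P does NOT lie on the curve.


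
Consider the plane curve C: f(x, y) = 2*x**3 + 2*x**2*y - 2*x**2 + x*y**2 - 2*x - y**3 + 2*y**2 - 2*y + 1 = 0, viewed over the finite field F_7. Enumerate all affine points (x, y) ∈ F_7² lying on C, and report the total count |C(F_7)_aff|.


Affine F_7-points: {(0, 1), (0, 3), (0, 5), (2, 1), (3, 6), (5, 1), (5, 3), (6, 4)}; count = 8.

For each of the 49 pairs (x, y) ∈ F_7², evaluate f(x, y) mod 7. Record the zeros.
  x = 0: [0↦1, 1↦0, 2↦4, 3↦0, 4↦3, 5↦0, 6↦6]  zeros at y ∈ {1, 3, 5}
  x = 1: [0↦6, 1↦1, 2↦3, 3↦6, 4↦4, 5↦5, 6↦3]  zeros at y ∈ ∅
  x = 2: [0↦5, 1↦0, 2↦4, 3↦4, 4↦1, 5↦3, 6↦4]  zeros at y ∈ {1}
  x = 3: [0↦3, 1↦2, 2↦5, 3↦6, 4↦6, 5↦6, 6↦0]  zeros at y ∈ {6}
  x = 4: [0↦5, 1↦5, 2↦4, 3↦3, 4↦3, 5↦5, 6↦3]  zeros at y ∈ ∅
  x = 5: [0↦2, 1↦0, 2↦6, 3↦0, 4↦4, 5↦5, 6↦4]  zeros at y ∈ {1, 3}
  x = 6: [0↦6, 1↦6, 2↦2, 3↦2, 4↦0, 5↦4, 6↦1]  zeros at y ∈ {4}
Collecting zeros: affine points = {(0, 1), (0, 3), (0, 5), (2, 1), (3, 6), (5, 1), (5, 3), (6, 4)}.
Total count |C(F_7)_aff| = 8.


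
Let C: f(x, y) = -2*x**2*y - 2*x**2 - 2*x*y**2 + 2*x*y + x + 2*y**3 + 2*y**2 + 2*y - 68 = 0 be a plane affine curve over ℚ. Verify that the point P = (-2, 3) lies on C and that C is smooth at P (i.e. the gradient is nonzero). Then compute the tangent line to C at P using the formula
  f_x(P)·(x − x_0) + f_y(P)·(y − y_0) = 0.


Tangent line at P: 21*x + 80*y - 198 = 0.

Step 1: f(-2, 3) = 0, so P lies on C.
Step 2: partial derivatives
  f_x(x, y) = -4*x*y - 4*x - 2*y**2 + 2*y + 1, f_y(x, y) = -2*x**2 - 4*x*y + 2*x + 6*y**2 + 4*y + 2.
  f_x(P) = 21, f_y(P) = 80 (gradient nonzero, so P is smooth).
Step 3: tangent line at P: 21·(x − -2) + 80·(y − 3) = 0.
Expanding: 21*x + 80*y - 198 = 0.


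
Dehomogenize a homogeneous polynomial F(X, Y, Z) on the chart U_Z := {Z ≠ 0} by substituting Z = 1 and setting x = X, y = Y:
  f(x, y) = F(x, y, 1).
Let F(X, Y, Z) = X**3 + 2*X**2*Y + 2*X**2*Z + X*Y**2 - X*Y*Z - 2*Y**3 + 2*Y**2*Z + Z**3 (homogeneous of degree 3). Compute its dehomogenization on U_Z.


f(x, y) = x**3 + 2*x**2*y + 2*x**2 + x*y**2 - x*y - 2*y**3 + 2*y**2 + 1

On U_Z we set Z = 1. Each monomial c·X^i·Y^j·Z^k in F becomes c·x^i·y^j·1^k = c·x^i·y^j.
Substituting Z = 1: F(X, Y, 1) = x**3 + 2*x**2*y + 2*x**2 + x*y**2 - x*y - 2*y**3 + 2*y**2 + 1.
Note: deg(f) ≤ deg(F) = 3; strict inequality happens when F is divisible by Z (lost terms).


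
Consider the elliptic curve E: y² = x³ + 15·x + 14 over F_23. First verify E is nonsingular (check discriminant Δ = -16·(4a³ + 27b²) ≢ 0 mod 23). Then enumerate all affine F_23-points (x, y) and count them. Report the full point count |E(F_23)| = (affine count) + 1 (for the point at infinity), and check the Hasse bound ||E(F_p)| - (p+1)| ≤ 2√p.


Affine points = {(2, 11), (2, 12), (4, 0), (7, 5), (7, 18), (8, 5), (8, 18), (9, 2), (9, 21), (12, 6), (12, 17), (14, 1), (14, 22), (15, 7), (15, 16), (16, 7), (16, 16)}; affine count = 17; |E(F_23)| = 18.

Discriminant check: Δ ∝ 4a³ + 27b² = 4·15³ + 27·14² = 4·3375 + 27·196 ≡ 1 (mod 23). Nonzero ⇒ E is nonsingular.
For each x ∈ F_23, compute rhs = x³ + 15·x + 14 mod 23, then count y ∈ F_23 with y² ≡ rhs.
  x = 0: rhs = 14, matching y values: none (0 points).
  x = 1: rhs = 7, matching y values: none (0 points).
  x = 2: rhs = 6, matching y values: 11, 12 (2 points).
  x = 3: rhs = 17, matching y values: none (0 points).
  x = 4: rhs = 0, matching y values: 0 (1 points).
  x = 5: rhs = 7, matching y values: none (0 points).
  x = 6: rhs = 21, matching y values: none (0 points).
  x = 7: rhs = 2, matching y values: 5, 18 (2 points).
  x = 8: rhs = 2, matching y values: 5, 18 (2 points).
  x = 9: rhs = 4, matching y values: 2, 21 (2 points).
  x = 10: rhs = 14, matching y values: none (0 points).
  x = 11: rhs = 15, matching y values: none (0 points).
  x = 12: rhs = 13, matching y values: 6, 17 (2 points).
  x = 13: rhs = 14, matching y values: none (0 points).
  x = 14: rhs = 1, matching y values: 1, 22 (2 points).
  x = 15: rhs = 3, matching y values: 7, 16 (2 points).
  x = 16: rhs = 3, matching y values: 7, 16 (2 points).
  x = 17: rhs = 7, matching y values: none (0 points).
  x = 18: rhs = 21, matching y values: none (0 points).
  x = 19: rhs = 5, matching y values: none (0 points).
  x = 20: rhs = 11, matching y values: none (0 points).
  x = 21: rhs = 22, matching y values: none (0 points).
  x = 22: rhs = 21, matching y values: none (0 points).
Total affine count: 17.
Full point count |E(F_23)| = 17 + 1 = 18.
Hasse bound: |18 − (23+1)| = |-6| = 6 ≤ 2√23 ≈ 9.5917 ✓.


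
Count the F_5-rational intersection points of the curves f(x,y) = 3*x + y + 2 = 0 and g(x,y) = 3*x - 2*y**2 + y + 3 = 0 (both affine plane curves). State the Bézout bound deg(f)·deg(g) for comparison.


Common zeros: ∅; count = 0; Bézout bound = 2.

deg(f) = 1, deg(g) = 2, so Bézout bound = 2.
Scan x ∈ F_5. For each x, list the y ∈ F_5 with f(x, y) ≡ 0 and those with g(x, y) ≡ 0 (mod 5); the common zeros in that column are the intersection.
  x = 0: f ≡ 0 at y ∈ {3}; g ≡ 0 at y ∈ {4}; common: ∅.
  x = 1: f ≡ 0 at y ∈ {0}; g ≡ 0 at y ∈ {1, 2}; common: ∅.
  x = 2: f ≡ 0 at y ∈ {2}; g ≡ 0 at y ∈ ∅; common: ∅.
  x = 3: f ≡ 0 at y ∈ {4}; g ≡ 0 at y ∈ ∅; common: ∅.
  x = 4: f ≡ 0 at y ∈ {1}; g ≡ 0 at y ∈ {0, 3}; common: ∅.
Collecting: common zeros = ∅, so the count is 0.
Comparison with the Bézout bound: 0 ≤ 2 = deg(f)·deg(g), as expected for curves with no common component (the affine F_5-count falls short of the bound because intersections may lie at infinity, over extension fields, or carry multiplicity).


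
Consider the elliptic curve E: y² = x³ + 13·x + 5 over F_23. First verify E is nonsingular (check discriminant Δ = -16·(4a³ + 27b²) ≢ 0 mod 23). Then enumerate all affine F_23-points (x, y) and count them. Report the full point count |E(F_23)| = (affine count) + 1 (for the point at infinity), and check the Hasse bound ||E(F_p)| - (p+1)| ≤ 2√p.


Affine points = {(2, 4), (2, 19), (3, 5), (3, 18), (4, 11), (4, 12), (6, 0), (7, 5), (7, 18), (8, 0), (9, 0), (10, 10), (10, 13), (12, 7), (12, 16), (13, 5), (13, 18), (16, 10), (16, 13), (19, 2), (19, 21), (20, 10), (20, 13)}; affine count = 23; |E(F_23)| = 24.

Discriminant check: Δ ∝ 4a³ + 27b² = 4·13³ + 27·5² = 4·2197 + 27·25 ≡ 10 (mod 23). Nonzero ⇒ E is nonsingular.
For each x ∈ F_23, compute rhs = x³ + 13·x + 5 mod 23, then count y ∈ F_23 with y² ≡ rhs.
  x = 0: rhs = 5, matching y values: none (0 points).
  x = 1: rhs = 19, matching y values: none (0 points).
  x = 2: rhs = 16, matching y values: 4, 19 (2 points).
  x = 3: rhs = 2, matching y values: 5, 18 (2 points).
  x = 4: rhs = 6, matching y values: 11, 12 (2 points).
  x = 5: rhs = 11, matching y values: none (0 points).
  x = 6: rhs = 0, matching y values: 0 (1 points).
  x = 7: rhs = 2, matching y values: 5, 18 (2 points).
  x = 8: rhs = 0, matching y values: 0 (1 points).
  x = 9: rhs = 0, matching y values: 0 (1 points).
  x = 10: rhs = 8, matching y values: 10, 13 (2 points).
  x = 11: rhs = 7, matching y values: none (0 points).
  x = 12: rhs = 3, matching y values: 7, 16 (2 points).
  x = 13: rhs = 2, matching y values: 5, 18 (2 points).
  x = 14: rhs = 10, matching y values: none (0 points).
  x = 15: rhs = 10, matching y values: none (0 points).
  x = 16: rhs = 8, matching y values: 10, 13 (2 points).
  x = 17: rhs = 10, matching y values: none (0 points).
  x = 18: rhs = 22, matching y values: none (0 points).
  x = 19: rhs = 4, matching y values: 2, 21 (2 points).
  x = 20: rhs = 8, matching y values: 10, 13 (2 points).
  x = 21: rhs = 17, matching y values: none (0 points).
  x = 22: rhs = 14, matching y values: none (0 points).
Total affine count: 23.
Full point count |E(F_23)| = 23 + 1 = 24.
Hasse bound: |24 − (23+1)| = |0| = 0 ≤ 2√23 ≈ 9.5917 ✓.


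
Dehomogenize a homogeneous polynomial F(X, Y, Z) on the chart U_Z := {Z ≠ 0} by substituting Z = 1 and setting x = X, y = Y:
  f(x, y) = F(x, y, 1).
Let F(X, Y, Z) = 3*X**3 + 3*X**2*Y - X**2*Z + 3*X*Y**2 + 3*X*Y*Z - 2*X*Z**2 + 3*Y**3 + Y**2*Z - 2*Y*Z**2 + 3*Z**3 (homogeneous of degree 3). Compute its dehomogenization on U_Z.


f(x, y) = 3*x**3 + 3*x**2*y - x**2 + 3*x*y**2 + 3*x*y - 2*x + 3*y**3 + y**2 - 2*y + 3

On U_Z we set Z = 1. Each monomial c·X^i·Y^j·Z^k in F becomes c·x^i·y^j·1^k = c·x^i·y^j.
Substituting Z = 1: F(X, Y, 1) = 3*x**3 + 3*x**2*y - x**2 + 3*x*y**2 + 3*x*y - 2*x + 3*y**3 + y**2 - 2*y + 3.
Note: deg(f) ≤ deg(F) = 3; strict inequality happens when F is divisible by Z (lost terms).


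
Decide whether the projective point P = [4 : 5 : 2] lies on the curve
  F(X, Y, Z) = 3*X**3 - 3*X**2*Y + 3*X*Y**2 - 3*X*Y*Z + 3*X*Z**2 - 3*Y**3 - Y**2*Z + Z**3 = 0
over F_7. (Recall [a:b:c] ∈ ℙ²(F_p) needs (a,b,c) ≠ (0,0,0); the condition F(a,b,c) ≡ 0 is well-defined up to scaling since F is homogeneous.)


F(4,5,2) ≡ 1 (mod 7); P is NOT on the curve.

Evaluate F(4, 5, 2) term-by-term (mod 7).
  3*X**3 ↦ 3·64·1·1 = 192
  -3*X**2*Y ↦ -3·16·5·1 = -240
  3*X*Y**2 ↦ 3·4·25·1 = 300
  -3*X*Y*Z ↦ -3·4·5·2 = -120
  3*X*Z**2 ↦ 3·4·1·4 = 48
  -3*Y**3 ↦ -3·1·125·1 = -375
  -Y**2*Z ↦ -1·1·25·2 = -50
  Z**3 ↦ 1·1·1·8 = 8
Sum: F(4, 5, 2) = (192) + (-240) + (300) + (-120) + (48) + (-375) + (-50) + (8) = -237.
Reducing mod 7: -237 ≡ 1 (mod 7).
Since F(a, b, c) ≡ 1 ≠ 0 (mod 7), P does NOT lie on the curve.


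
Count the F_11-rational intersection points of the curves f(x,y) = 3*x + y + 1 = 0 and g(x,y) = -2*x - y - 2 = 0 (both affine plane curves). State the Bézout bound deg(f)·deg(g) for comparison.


Common zeros: {(1, 7)}; count = 1; Bézout bound = 1.

deg(f) = 1, deg(g) = 1, so Bézout bound = 1.
Scan x ∈ F_11. For each x, list the y ∈ F_11 with f(x, y) ≡ 0 and those with g(x, y) ≡ 0 (mod 11); the common zeros in that column are the intersection.
  x = 0: f ≡ 0 at y ∈ {10}; g ≡ 0 at y ∈ {9}; common: ∅.
  x = 1: f ≡ 0 at y ∈ {7}; g ≡ 0 at y ∈ {7}; common: {7}.
  x = 2: f ≡ 0 at y ∈ {4}; g ≡ 0 at y ∈ {5}; common: ∅.
  x = 3: f ≡ 0 at y ∈ {1}; g ≡ 0 at y ∈ {3}; common: ∅.
  x = 4: f ≡ 0 at y ∈ {9}; g ≡ 0 at y ∈ {1}; common: ∅.
  x = 5: f ≡ 0 at y ∈ {6}; g ≡ 0 at y ∈ {10}; common: ∅.
  x = 6: f ≡ 0 at y ∈ {3}; g ≡ 0 at y ∈ {8}; common: ∅.
  x = 7: f ≡ 0 at y ∈ {0}; g ≡ 0 at y ∈ {6}; common: ∅.
  x = 8: f ≡ 0 at y ∈ {8}; g ≡ 0 at y ∈ {4}; common: ∅.
  x = 9: f ≡ 0 at y ∈ {5}; g ≡ 0 at y ∈ {2}; common: ∅.
  x = 10: f ≡ 0 at y ∈ {2}; g ≡ 0 at y ∈ {0}; common: ∅.
Collecting: common zeros = {(1, 7)}, so the count is 1.
Comparison with the Bézout bound: 1 ≤ 1 = deg(f)·deg(g), as expected for curves with no common component (the bound is attained).


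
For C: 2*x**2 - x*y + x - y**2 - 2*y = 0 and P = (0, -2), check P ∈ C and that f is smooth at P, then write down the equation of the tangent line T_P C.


Tangent line at P: 3*x + 2*y + 4 = 0.

Step 1: f(0, -2) = 0, so P lies on C.
Step 2: partial derivatives
  f_x(x, y) = 4*x - y + 1, f_y(x, y) = -x - 2*y - 2.
  f_x(P) = 3, f_y(P) = 2 (gradient nonzero, so P is smooth).
Step 3: tangent line at P: 3·(x − 0) + 2·(y − -2) = 0.
Expanding: 3*x + 2*y + 4 = 0.


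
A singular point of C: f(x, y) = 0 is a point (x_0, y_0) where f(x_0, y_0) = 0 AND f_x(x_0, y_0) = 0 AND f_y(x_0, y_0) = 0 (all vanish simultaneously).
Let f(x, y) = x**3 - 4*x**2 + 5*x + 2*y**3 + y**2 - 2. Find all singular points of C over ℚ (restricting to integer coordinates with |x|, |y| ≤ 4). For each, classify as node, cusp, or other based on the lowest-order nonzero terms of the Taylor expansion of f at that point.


Singular points: {(1, 0)}; classification: node.

Compute partial derivatives:
  f_x = 3*x**2 - 8*x + 5.
  f_y = 6*y**2 + 2*y.
Scan x_0 ∈ {−4, ..., 4}. For each x_0, f_y(x_0, y) is a polynomial in y; find its integer roots y ∈ {−4, ..., 4}, then test f_x and f at those candidates.
  x = -4: f_y(-4, y) = 6*y**2 + 2*y; vanishes at y ∈ {0}. (-4, 0): f_x = 85 ≠ 0.
  x = -3: f_y(-3, y) = 6*y**2 + 2*y; vanishes at y ∈ {0}. (-3, 0): f_x = 56 ≠ 0.
  x = -2: f_y(-2, y) = 6*y**2 + 2*y; vanishes at y ∈ {0}. (-2, 0): f_x = 33 ≠ 0.
  x = -1: f_y(-1, y) = 6*y**2 + 2*y; vanishes at y ∈ {0}. (-1, 0): f_x = 16 ≠ 0.
  x = 0: f_y(0, y) = 6*y**2 + 2*y; vanishes at y ∈ {0}. (0, 0): f_x = 5 ≠ 0.
  x = 1: f_y(1, y) = 6*y**2 + 2*y; vanishes at y ∈ {0}. (1, 0): f_x = 0, f = 0 — SINGULAR.
  x = 2: f_y(2, y) = 6*y**2 + 2*y; vanishes at y ∈ {0}. (2, 0): f_x = 1 ≠ 0.
  x = 3: f_y(3, y) = 6*y**2 + 2*y; vanishes at y ∈ {0}. (3, 0): f_x = 8 ≠ 0.
  x = 4: f_y(4, y) = 6*y**2 + 2*y; vanishes at y ∈ {0}. (4, 0): f_x = 21 ≠ 0.
Only singular point on the grid: (1, 0).
Classify: substitute x = 1 + u, y = 0 + v and expand: f = u**3 - u**2 + 2*v**3 + v**2.
No constant or linear terms (consistent with a singular point). Quadratic part: -u**2 + v**2. Cubic part: u**3 + 2*v**3.
The quadratic part v**2 - u**2 = (v − u)(v + u) splits into two distinct linear factors, so there are two distinct tangent lines y − 0 = ±(x − 1) — this is a node (ordinary double point).
Classification: node.


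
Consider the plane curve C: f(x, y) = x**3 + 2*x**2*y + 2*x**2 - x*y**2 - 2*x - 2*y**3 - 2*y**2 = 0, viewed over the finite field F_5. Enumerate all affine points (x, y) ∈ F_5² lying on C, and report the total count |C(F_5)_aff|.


Affine F_5-points: {(0, 0), (0, 4), (3, 1)}; count = 3.

For each of the 25 pairs (x, y) ∈ F_5², evaluate f(x, y) mod 5. Record the zeros.
  x = 0: [0↦0, 1↦1, 2↦1, 3↦3, 4↦0]  zeros at y ∈ {0, 4}
  x = 1: [0↦1, 1↦3, 2↦2, 3↦1, 4↦3]  zeros at y ∈ ∅
  x = 2: [0↦2, 1↦4, 2↦1, 3↦1, 4↦2]  zeros at y ∈ ∅
  x = 3: [0↦4, 1↦0, 2↦4, 3↦4, 4↦3]  zeros at y ∈ {1}
  x = 4: [0↦3, 1↦2, 2↦2, 3↦1, 4↦2]  zeros at y ∈ ∅
Collecting zeros: affine points = {(0, 0), (0, 4), (3, 1)}.
Total count |C(F_5)_aff| = 3.


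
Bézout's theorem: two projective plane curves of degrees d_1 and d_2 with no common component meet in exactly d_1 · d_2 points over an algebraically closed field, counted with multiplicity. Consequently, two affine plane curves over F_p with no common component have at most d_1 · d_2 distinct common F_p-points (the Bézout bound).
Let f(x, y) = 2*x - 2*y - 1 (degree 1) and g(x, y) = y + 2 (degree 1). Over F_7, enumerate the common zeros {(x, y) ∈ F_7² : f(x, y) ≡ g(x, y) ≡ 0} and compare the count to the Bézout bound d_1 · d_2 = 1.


Common zeros: {(2, 5)}; count = 1; Bézout bound = 1.

deg(f) = 1, deg(g) = 1, so Bézout bound = 1.
Scan x ∈ F_7. For each x, list the y ∈ F_7 with f(x, y) ≡ 0 and those with g(x, y) ≡ 0 (mod 7); the common zeros in that column are the intersection.
  x = 0: f ≡ 0 at y ∈ {3}; g ≡ 0 at y ∈ {5}; common: ∅.
  x = 1: f ≡ 0 at y ∈ {4}; g ≡ 0 at y ∈ {5}; common: ∅.
  x = 2: f ≡ 0 at y ∈ {5}; g ≡ 0 at y ∈ {5}; common: {5}.
  x = 3: f ≡ 0 at y ∈ {6}; g ≡ 0 at y ∈ {5}; common: ∅.
  x = 4: f ≡ 0 at y ∈ {0}; g ≡ 0 at y ∈ {5}; common: ∅.
  x = 5: f ≡ 0 at y ∈ {1}; g ≡ 0 at y ∈ {5}; common: ∅.
  x = 6: f ≡ 0 at y ∈ {2}; g ≡ 0 at y ∈ {5}; common: ∅.
Collecting: common zeros = {(2, 5)}, so the count is 1.
Comparison with the Bézout bound: 1 ≤ 1 = deg(f)·deg(g), as expected for curves with no common component (the bound is attained).


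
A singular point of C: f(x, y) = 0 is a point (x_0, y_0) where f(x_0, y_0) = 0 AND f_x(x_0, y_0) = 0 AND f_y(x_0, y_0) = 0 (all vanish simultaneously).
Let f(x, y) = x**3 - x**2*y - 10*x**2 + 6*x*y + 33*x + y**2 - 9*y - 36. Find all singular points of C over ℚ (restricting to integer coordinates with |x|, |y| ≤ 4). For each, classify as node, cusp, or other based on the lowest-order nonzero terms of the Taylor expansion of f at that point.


Singular points: {(3, 0)}; classification: node.

Compute partial derivatives:
  f_x = 3*x**2 - 2*x*y - 20*x + 6*y + 33.
  f_y = -x**2 + 6*x + 2*y - 9.
Scan x_0 ∈ {−4, ..., 4}. For each x_0, f_y(x_0, y) is a polynomial in y; find its integer roots y ∈ {−4, ..., 4}, then test f_x and f at those candidates.
  x = -4: f_y(-4, y) = 2*y - 49; no integer root y with |y| ≤ 4.
  x = -3: f_y(-3, y) = 2*y - 36; no integer root y with |y| ≤ 4.
  x = -2: f_y(-2, y) = 2*y - 25; no integer root y with |y| ≤ 4.
  x = -1: f_y(-1, y) = 2*y - 16; no integer root y with |y| ≤ 4.
  x = 0: f_y(0, y) = 2*y - 9; no integer root y with |y| ≤ 4.
  x = 1: f_y(1, y) = 2*y - 4; vanishes at y ∈ {2}. (1, 2): f_x = 24 ≠ 0.
  x = 2: f_y(2, y) = 2*y - 1; no integer root y with |y| ≤ 4.
  x = 3: f_y(3, y) = 2*y; vanishes at y ∈ {0}. (3, 0): f_x = 0, f = 0 — SINGULAR.
  x = 4: f_y(4, y) = 2*y - 1; no integer root y with |y| ≤ 4.
Only singular point on the grid: (3, 0).
Classify: substitute x = 3 + u, y = 0 + v and expand: f = u**3 - u**2*v - u**2 + v**2.
No constant or linear terms (consistent with a singular point). Quadratic part: -u**2 + v**2. Cubic part: u**3 - u**2*v.
The quadratic part v**2 - u**2 = (v − u)(v + u) splits into two distinct linear factors, so there are two distinct tangent lines y − 0 = ±(x − 3) — this is a node (ordinary double point).
Classification: node.


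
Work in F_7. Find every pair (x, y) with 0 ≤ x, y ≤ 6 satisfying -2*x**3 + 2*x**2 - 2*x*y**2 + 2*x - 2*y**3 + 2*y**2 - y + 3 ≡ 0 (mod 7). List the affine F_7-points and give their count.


Affine F_7-points: {(0, 2), (2, 6), (3, 6), (4, 3), (4, 5), (6, 4)}; count = 6.

For each of the 49 pairs (x, y) ∈ F_7², evaluate f(x, y) mod 7. Record the zeros.
  x = 0: [0↦3, 1↦2, 2↦0, 3↦6, 4↦1, 5↦1, 6↦1]  zeros at y ∈ {2}
  x = 1: [0↦5, 1↦2, 2↦1, 3↦4, 4↦6, 5↦2, 6↦1]  zeros at y ∈ ∅
  x = 2: [0↦6, 1↦1, 2↦1, 3↦1, 4↦3, 5↦2, 6↦0]  zeros at y ∈ {6}
  x = 3: [0↦1, 1↦1, 2↦2, 3↦6, 4↦1, 5↦3, 6↦0]  zeros at y ∈ {6}
  x = 4: [0↦6, 1↦4, 2↦6, 3↦0, 4↦2, 5↦0, 6↦3]  zeros at y ∈ {3, 5}
  x = 5: [0↦2, 1↦5, 2↦1, 3↦6, 4↦1, 5↦2, 6↦4]  zeros at y ∈ ∅
  x = 6: [0↦5, 1↦6, 2↦3, 3↦5, 4↦0, 5↦4, 6↦5]  zeros at y ∈ {4}
Collecting zeros: affine points = {(0, 2), (2, 6), (3, 6), (4, 3), (4, 5), (6, 4)}.
Total count |C(F_7)_aff| = 6.


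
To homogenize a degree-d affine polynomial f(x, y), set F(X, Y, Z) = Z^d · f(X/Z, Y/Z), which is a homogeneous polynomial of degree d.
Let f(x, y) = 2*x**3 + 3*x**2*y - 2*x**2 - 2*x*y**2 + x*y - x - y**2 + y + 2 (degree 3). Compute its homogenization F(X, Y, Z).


F(X, Y, Z) = 2*X**3 + 3*X**2*Y - 2*X**2*Z - 2*X*Y**2 + X*Y*Z - X*Z**2 - Y**2*Z + Y*Z**2 + 2*Z**3

deg(f) = 3.
Substitute x = X/Z, y = Y/Z into f, then multiply by Z^3.
  monomial 2·x^3·y^0 ↦ 2·X^3·Y^0·Z^0.
  monomial 3·x^2·y^1 ↦ 3·X^2·Y^1·Z^0.
  monomial -2·x^2·y^0 ↦ -2·X^2·Y^0·Z^1.
  monomial -2·x^1·y^2 ↦ -2·X^1·Y^2·Z^0.
  monomial 1·x^1·y^1 ↦ 1·X^1·Y^1·Z^1.
  monomial -1·x^1·y^0 ↦ -1·X^1·Y^0·Z^2.
  monomial -1·x^0·y^2 ↦ -1·X^0·Y^2·Z^1.
  monomial 1·x^0·y^1 ↦ 1·X^0·Y^1·Z^2.
  monomial 2·x^0·y^0 ↦ 2·X^0·Y^0·Z^3.
Collecting: F(X, Y, Z) = 2*X**3 + 3*X**2*Y - 2*X**2*Z - 2*X*Y**2 + X*Y*Z - X*Z**2 - Y**2*Z + Y*Z**2 + 2*Z**3.


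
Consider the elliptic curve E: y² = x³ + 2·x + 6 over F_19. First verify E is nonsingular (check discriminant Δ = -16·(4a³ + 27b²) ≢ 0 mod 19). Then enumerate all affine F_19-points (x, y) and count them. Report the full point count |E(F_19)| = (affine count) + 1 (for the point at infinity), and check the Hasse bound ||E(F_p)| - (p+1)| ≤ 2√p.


Affine points = {(0, 5), (0, 14), (1, 3), (1, 16), (3, 1), (3, 18), (6, 5), (6, 14), (10, 0), (13, 5), (13, 14), (14, 2), (14, 17), (16, 7), (16, 12)}; affine count = 15; |E(F_19)| = 16.

Discriminant check: Δ ∝ 4a³ + 27b² = 4·2³ + 27·6² = 4·8 + 27·36 ≡ 16 (mod 19). Nonzero ⇒ E is nonsingular.
For each x ∈ F_19, compute rhs = x³ + 2·x + 6 mod 19, then count y ∈ F_19 with y² ≡ rhs.
  x = 0: rhs = 6, matching y values: 5, 14 (2 points).
  x = 1: rhs = 9, matching y values: 3, 16 (2 points).
  x = 2: rhs = 18, matching y values: none (0 points).
  x = 3: rhs = 1, matching y values: 1, 18 (2 points).
  x = 4: rhs = 2, matching y values: none (0 points).
  x = 5: rhs = 8, matching y values: none (0 points).
  x = 6: rhs = 6, matching y values: 5, 14 (2 points).
  x = 7: rhs = 2, matching y values: none (0 points).
  x = 8: rhs = 2, matching y values: none (0 points).
  x = 9: rhs = 12, matching y values: none (0 points).
  x = 10: rhs = 0, matching y values: 0 (1 points).
  x = 11: rhs = 10, matching y values: none (0 points).
  x = 12: rhs = 10, matching y values: none (0 points).
  x = 13: rhs = 6, matching y values: 5, 14 (2 points).
  x = 14: rhs = 4, matching y values: 2, 17 (2 points).
  x = 15: rhs = 10, matching y values: none (0 points).
  x = 16: rhs = 11, matching y values: 7, 12 (2 points).
  x = 17: rhs = 13, matching y values: none (0 points).
  x = 18: rhs = 3, matching y values: none (0 points).
Total affine count: 15.
Full point count |E(F_19)| = 15 + 1 = 16.
Hasse bound: |16 − (19+1)| = |-4| = 4 ≤ 2√19 ≈ 8.7178 ✓.


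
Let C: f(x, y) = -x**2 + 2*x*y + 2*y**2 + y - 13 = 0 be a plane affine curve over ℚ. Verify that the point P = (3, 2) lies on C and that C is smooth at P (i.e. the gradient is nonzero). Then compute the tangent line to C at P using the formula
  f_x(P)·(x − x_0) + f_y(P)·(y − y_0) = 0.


Tangent line at P: -2*x + 15*y - 24 = 0.

Step 1: f(3, 2) = 0, so P lies on C.
Step 2: partial derivatives
  f_x(x, y) = -2*x + 2*y, f_y(x, y) = 2*x + 4*y + 1.
  f_x(P) = -2, f_y(P) = 15 (gradient nonzero, so P is smooth).
Step 3: tangent line at P: -2·(x − 3) + 15·(y − 2) = 0.
Expanding: -2*x + 15*y - 24 = 0.


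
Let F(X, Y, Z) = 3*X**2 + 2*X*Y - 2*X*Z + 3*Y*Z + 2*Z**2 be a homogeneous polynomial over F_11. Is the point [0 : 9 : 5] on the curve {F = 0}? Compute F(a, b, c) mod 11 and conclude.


F(0,9,5) ≡ 9 (mod 11); P is NOT on the curve.

Evaluate F(0, 9, 5) term-by-term (mod 11).
  3*X**2 ↦ 3·0·1·1 = 0
  2*X*Y ↦ 2·0·9·1 = 0
  -2*X*Z ↦ -2·0·1·5 = 0
  3*Y*Z ↦ 3·1·9·5 = 135
  2*Z**2 ↦ 2·1·1·25 = 50
Sum: F(0, 9, 5) = (0) + (0) + (0) + (135) + (50) = 185.
Reducing mod 11: 185 ≡ 9 (mod 11).
Since F(a, b, c) ≡ 9 ≠ 0 (mod 11), P does NOT lie on the curve.


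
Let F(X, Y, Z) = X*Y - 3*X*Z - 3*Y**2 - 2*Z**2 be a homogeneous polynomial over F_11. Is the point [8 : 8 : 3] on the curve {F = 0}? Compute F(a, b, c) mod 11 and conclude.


F(8,8,3) ≡ 2 (mod 11); P is NOT on the curve.

Evaluate F(8, 8, 3) term-by-term (mod 11).
  X*Y ↦ 1·8·8·1 = 64
  -3*X*Z ↦ -3·8·1·3 = -72
  -3*Y**2 ↦ -3·1·64·1 = -192
  -2*Z**2 ↦ -2·1·1·9 = -18
Sum: F(8, 8, 3) = (64) + (-72) + (-192) + (-18) = -218.
Reducing mod 11: -218 ≡ 2 (mod 11).
Since F(a, b, c) ≡ 2 ≠ 0 (mod 11), P does NOT lie on the curve.


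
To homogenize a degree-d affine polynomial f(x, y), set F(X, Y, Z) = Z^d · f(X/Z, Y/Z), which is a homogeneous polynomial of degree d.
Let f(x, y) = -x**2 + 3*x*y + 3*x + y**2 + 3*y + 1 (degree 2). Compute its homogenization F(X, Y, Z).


F(X, Y, Z) = -X**2 + 3*X*Y + 3*X*Z + Y**2 + 3*Y*Z + Z**2

deg(f) = 2.
Substitute x = X/Z, y = Y/Z into f, then multiply by Z^2.
  monomial -1·x^2·y^0 ↦ -1·X^2·Y^0·Z^0.
  monomial 3·x^1·y^1 ↦ 3·X^1·Y^1·Z^0.
  monomial 3·x^1·y^0 ↦ 3·X^1·Y^0·Z^1.
  monomial 1·x^0·y^2 ↦ 1·X^0·Y^2·Z^0.
  monomial 3·x^0·y^1 ↦ 3·X^0·Y^1·Z^1.
  monomial 1·x^0·y^0 ↦ 1·X^0·Y^0·Z^2.
Collecting: F(X, Y, Z) = -X**2 + 3*X*Y + 3*X*Z + Y**2 + 3*Y*Z + Z**2.


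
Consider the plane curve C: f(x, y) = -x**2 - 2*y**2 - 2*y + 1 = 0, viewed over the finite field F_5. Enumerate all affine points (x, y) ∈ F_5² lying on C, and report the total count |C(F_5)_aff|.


Affine F_5-points: {(1, 0), (1, 4), (2, 2), (3, 2), (4, 0), (4, 4)}; count = 6.

For each of the 25 pairs (x, y) ∈ F_5², evaluate f(x, y) mod 5. Record the zeros.
  x = 0: [0↦1, 1↦2, 2↦4, 3↦2, 4↦1]  zeros at y ∈ ∅
  x = 1: [0↦0, 1↦1, 2↦3, 3↦1, 4↦0]  zeros at y ∈ {0, 4}
  x = 2: [0↦2, 1↦3, 2↦0, 3↦3, 4↦2]  zeros at y ∈ {2}
  x = 3: [0↦2, 1↦3, 2↦0, 3↦3, 4↦2]  zeros at y ∈ {2}
  x = 4: [0↦0, 1↦1, 2↦3, 3↦1, 4↦0]  zeros at y ∈ {0, 4}
Collecting zeros: affine points = {(1, 0), (1, 4), (2, 2), (3, 2), (4, 0), (4, 4)}.
Total count |C(F_5)_aff| = 6.


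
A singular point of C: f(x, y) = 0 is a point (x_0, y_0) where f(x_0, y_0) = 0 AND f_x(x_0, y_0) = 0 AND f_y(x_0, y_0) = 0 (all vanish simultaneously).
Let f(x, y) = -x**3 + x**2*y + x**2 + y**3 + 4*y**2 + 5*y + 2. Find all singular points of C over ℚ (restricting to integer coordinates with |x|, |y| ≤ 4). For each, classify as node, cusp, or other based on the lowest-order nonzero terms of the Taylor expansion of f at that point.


Singular points: {(0, -1)}; classification: cusp.

Compute partial derivatives:
  f_x = -3*x**2 + 2*x*y + 2*x.
  f_y = x**2 + 3*y**2 + 8*y + 5.
Scan x_0 ∈ {−4, ..., 4}. For each x_0, f_y(x_0, y) is a polynomial in y; find its integer roots y ∈ {−4, ..., 4}, then test f_x and f at those candidates.
  x = -4: f_y(-4, y) = 3*y**2 + 8*y + 21; no integer root y with |y| ≤ 4.
  x = -3: f_y(-3, y) = 3*y**2 + 8*y + 14; no integer root y with |y| ≤ 4.
  x = -2: f_y(-2, y) = 3*y**2 + 8*y + 9; no integer root y with |y| ≤ 4.
  x = -1: f_y(-1, y) = 3*y**2 + 8*y + 6; no integer root y with |y| ≤ 4.
  x = 0: f_y(0, y) = 3*y**2 + 8*y + 5; vanishes at y ∈ {-1}. (0, -1): f_x = 0, f = 0 — SINGULAR.
  x = 1: f_y(1, y) = 3*y**2 + 8*y + 6; no integer root y with |y| ≤ 4.
  x = 2: f_y(2, y) = 3*y**2 + 8*y + 9; no integer root y with |y| ≤ 4.
  x = 3: f_y(3, y) = 3*y**2 + 8*y + 14; no integer root y with |y| ≤ 4.
  x = 4: f_y(4, y) = 3*y**2 + 8*y + 21; no integer root y with |y| ≤ 4.
Only singular point on the grid: (0, -1).
Classify: substitute x = 0 + u, y = -1 + v and expand: f = -u**3 + u**2*v + v**3 + v**2.
No constant or linear terms (consistent with a singular point). Quadratic part: v**2. Cubic part: -u**3 + u**2*v + v**3.
The quadratic part v**2 is a perfect square, so there is a single (double) tangent line v = 0, i.e. y = -1. Restricting the cubic part to that line (v = 0) leaves -u**3 ≠ 0, so f is not divisible by v and the branch is v² ≈ u**3 to lowest order — this is a cusp.
Classification: cusp.


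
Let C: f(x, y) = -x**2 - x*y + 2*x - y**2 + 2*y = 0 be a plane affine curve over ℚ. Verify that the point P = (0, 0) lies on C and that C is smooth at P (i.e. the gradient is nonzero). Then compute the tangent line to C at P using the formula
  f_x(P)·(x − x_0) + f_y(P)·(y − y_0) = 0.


Tangent line at P: 2*x + 2*y = 0.

Step 1: f(0, 0) = 0, so P lies on C.
Step 2: partial derivatives
  f_x(x, y) = -2*x - y + 2, f_y(x, y) = -x - 2*y + 2.
  f_x(P) = 2, f_y(P) = 2 (gradient nonzero, so P is smooth).
Step 3: tangent line at P: 2·(x − 0) + 2·(y − 0) = 0.
Expanding: 2*x + 2*y = 0.


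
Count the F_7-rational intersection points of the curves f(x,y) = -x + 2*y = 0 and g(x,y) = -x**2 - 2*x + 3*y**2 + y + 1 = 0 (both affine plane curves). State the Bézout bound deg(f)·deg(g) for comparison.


Common zeros: ∅; count = 0; Bézout bound = 2.

deg(f) = 1, deg(g) = 2, so Bézout bound = 2.
Scan x ∈ F_7. For each x, list the y ∈ F_7 with f(x, y) ≡ 0 and those with g(x, y) ≡ 0 (mod 7); the common zeros in that column are the intersection.
  x = 0: f ≡ 0 at y ∈ {0}; g ≡ 0 at y ∈ ∅; common: ∅.
  x = 1: f ≡ 0 at y ∈ {4}; g ≡ 0 at y ∈ {3, 6}; common: ∅.
  x = 2: f ≡ 0 at y ∈ {1}; g ≡ 0 at y ∈ {0, 2}; common: ∅.
  x = 3: f ≡ 0 at y ∈ {5}; g ≡ 0 at y ∈ {0, 2}; common: ∅.
  x = 4: f ≡ 0 at y ∈ {2}; g ≡ 0 at y ∈ {3, 6}; common: ∅.
  x = 5: f ≡ 0 at y ∈ {6}; g ≡ 0 at y ∈ ∅; common: ∅.
  x = 6: f ≡ 0 at y ∈ {3}; g ≡ 0 at y ∈ ∅; common: ∅.
Collecting: common zeros = ∅, so the count is 0.
Comparison with the Bézout bound: 0 ≤ 2 = deg(f)·deg(g), as expected for curves with no common component (the affine F_7-count falls short of the bound because intersections may lie at infinity, over extension fields, or carry multiplicity).


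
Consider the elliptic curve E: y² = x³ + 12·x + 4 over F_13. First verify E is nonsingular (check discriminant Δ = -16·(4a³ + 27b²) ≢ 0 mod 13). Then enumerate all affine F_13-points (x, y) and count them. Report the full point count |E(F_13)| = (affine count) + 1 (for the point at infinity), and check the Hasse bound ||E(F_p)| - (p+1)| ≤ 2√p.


Affine points = {(0, 2), (0, 11), (1, 2), (1, 11), (2, 6), (2, 7), (4, 5), (4, 8), (8, 1), (8, 12), (9, 3), (9, 10), (12, 2), (12, 11)}; affine count = 14; |E(F_13)| = 15.

Discriminant check: Δ ∝ 4a³ + 27b² = 4·12³ + 27·4² = 4·1728 + 27·16 ≡ 12 (mod 13). Nonzero ⇒ E is nonsingular.
For each x ∈ F_13, compute rhs = x³ + 12·x + 4 mod 13, then count y ∈ F_13 with y² ≡ rhs.
  x = 0: rhs = 4, matching y values: 2, 11 (2 points).
  x = 1: rhs = 4, matching y values: 2, 11 (2 points).
  x = 2: rhs = 10, matching y values: 6, 7 (2 points).
  x = 3: rhs = 2, matching y values: none (0 points).
  x = 4: rhs = 12, matching y values: 5, 8 (2 points).
  x = 5: rhs = 7, matching y values: none (0 points).
  x = 6: rhs = 6, matching y values: none (0 points).
  x = 7: rhs = 2, matching y values: none (0 points).
  x = 8: rhs = 1, matching y values: 1, 12 (2 points).
  x = 9: rhs = 9, matching y values: 3, 10 (2 points).
  x = 10: rhs = 6, matching y values: none (0 points).
  x = 11: rhs = 11, matching y values: none (0 points).
  x = 12: rhs = 4, matching y values: 2, 11 (2 points).
Total affine count: 14.
Full point count |E(F_13)| = 14 + 1 = 15.
Hasse bound: |15 − (13+1)| = |1| = 1 ≤ 2√13 ≈ 7.2111 ✓.


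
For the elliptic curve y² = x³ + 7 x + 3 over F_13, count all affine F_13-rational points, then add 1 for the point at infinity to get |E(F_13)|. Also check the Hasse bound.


Affine points = {(0, 4), (0, 9), (2, 5), (2, 8), (3, 5), (3, 8), (4, 2), (4, 11), (6, 1), (6, 12), (8, 5), (8, 8)}; affine count = 12; |E(F_13)| = 13.

Discriminant check: Δ ∝ 4a³ + 27b² = 4·7³ + 27·3² = 4·343 + 27·9 ≡ 3 (mod 13). Nonzero ⇒ E is nonsingular.
For each x ∈ F_13, compute rhs = x³ + 7·x + 3 mod 13, then count y ∈ F_13 with y² ≡ rhs.
  x = 0: rhs = 3, matching y values: 4, 9 (2 points).
  x = 1: rhs = 11, matching y values: none (0 points).
  x = 2: rhs = 12, matching y values: 5, 8 (2 points).
  x = 3: rhs = 12, matching y values: 5, 8 (2 points).
  x = 4: rhs = 4, matching y values: 2, 11 (2 points).
  x = 5: rhs = 7, matching y values: none (0 points).
  x = 6: rhs = 1, matching y values: 1, 12 (2 points).
  x = 7: rhs = 5, matching y values: none (0 points).
  x = 8: rhs = 12, matching y values: 5, 8 (2 points).
  x = 9: rhs = 2, matching y values: none (0 points).
  x = 10: rhs = 7, matching y values: none (0 points).
  x = 11: rhs = 7, matching y values: none (0 points).
  x = 12: rhs = 8, matching y values: none (0 points).
Total affine count: 12.
Full point count |E(F_13)| = 12 + 1 = 13.
Hasse bound: |13 − (13+1)| = |-1| = 1 ≤ 2√13 ≈ 7.2111 ✓.


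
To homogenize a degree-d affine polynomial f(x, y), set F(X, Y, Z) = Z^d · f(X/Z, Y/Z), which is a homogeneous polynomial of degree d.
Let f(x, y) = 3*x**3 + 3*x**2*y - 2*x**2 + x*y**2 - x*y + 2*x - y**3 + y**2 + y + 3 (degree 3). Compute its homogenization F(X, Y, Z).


F(X, Y, Z) = 3*X**3 + 3*X**2*Y - 2*X**2*Z + X*Y**2 - X*Y*Z + 2*X*Z**2 - Y**3 + Y**2*Z + Y*Z**2 + 3*Z**3

deg(f) = 3.
Substitute x = X/Z, y = Y/Z into f, then multiply by Z^3.
  monomial 3·x^3·y^0 ↦ 3·X^3·Y^0·Z^0.
  monomial 3·x^2·y^1 ↦ 3·X^2·Y^1·Z^0.
  monomial -2·x^2·y^0 ↦ -2·X^2·Y^0·Z^1.
  monomial 1·x^1·y^2 ↦ 1·X^1·Y^2·Z^0.
  monomial -1·x^1·y^1 ↦ -1·X^1·Y^1·Z^1.
  monomial 2·x^1·y^0 ↦ 2·X^1·Y^0·Z^2.
  monomial -1·x^0·y^3 ↦ -1·X^0·Y^3·Z^0.
  monomial 1·x^0·y^2 ↦ 1·X^0·Y^2·Z^1.
  monomial 1·x^0·y^1 ↦ 1·X^0·Y^1·Z^2.
  monomial 3·x^0·y^0 ↦ 3·X^0·Y^0·Z^3.
Collecting: F(X, Y, Z) = 3*X**3 + 3*X**2*Y - 2*X**2*Z + X*Y**2 - X*Y*Z + 2*X*Z**2 - Y**3 + Y**2*Z + Y*Z**2 + 3*Z**3.


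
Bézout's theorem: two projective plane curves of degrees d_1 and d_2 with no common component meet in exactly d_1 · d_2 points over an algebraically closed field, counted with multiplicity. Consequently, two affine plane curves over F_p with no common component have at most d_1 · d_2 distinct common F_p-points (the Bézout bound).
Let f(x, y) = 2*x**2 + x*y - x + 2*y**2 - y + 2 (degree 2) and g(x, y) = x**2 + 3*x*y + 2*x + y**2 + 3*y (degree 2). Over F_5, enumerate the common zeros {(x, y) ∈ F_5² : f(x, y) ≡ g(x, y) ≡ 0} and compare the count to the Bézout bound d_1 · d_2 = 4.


Common zeros: {(1, 1), (4, 1)}; count = 2; Bézout bound = 4.

deg(f) = 2, deg(g) = 2, so Bézout bound = 4.
Scan x ∈ F_5. For each x, list the y ∈ F_5 with f(x, y) ≡ 0 and those with g(x, y) ≡ 0 (mod 5); the common zeros in that column are the intersection.
  x = 0: f ≡ 0 at y ∈ {4}; g ≡ 0 at y ∈ {0, 2}; common: ∅.
  x = 1: f ≡ 0 at y ∈ {1, 4}; g ≡ 0 at y ∈ {1, 3}; common: {1}.
  x = 2: f ≡ 0 at y ∈ ∅; g ≡ 0 at y ∈ {2, 4}; common: ∅.
  x = 3: f ≡ 0 at y ∈ ∅; g ≡ 0 at y ∈ {0, 3}; common: ∅.
  x = 4: f ≡ 0 at y ∈ {0, 1}; g ≡ 0 at y ∈ {1, 4}; common: {1}.
Collecting: common zeros = {(1, 1), (4, 1)}, so the count is 2.
Comparison with the Bézout bound: 2 ≤ 4 = deg(f)·deg(g), as expected for curves with no common component (the affine F_5-count falls short of the bound because intersections may lie at infinity, over extension fields, or carry multiplicity).


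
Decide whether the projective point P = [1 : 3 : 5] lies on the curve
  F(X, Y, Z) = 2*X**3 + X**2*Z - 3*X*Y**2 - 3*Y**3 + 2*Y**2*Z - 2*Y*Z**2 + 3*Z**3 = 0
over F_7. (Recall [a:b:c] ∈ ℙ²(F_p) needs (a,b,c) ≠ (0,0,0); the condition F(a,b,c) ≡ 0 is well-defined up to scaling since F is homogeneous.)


F(1,3,5) ≡ 4 (mod 7); P is NOT on the curve.

Evaluate F(1, 3, 5) term-by-term (mod 7).
  2*X**3 ↦ 2·1·1·1 = 2
  X**2*Z ↦ 1·1·1·5 = 5
  -3*X*Y**2 ↦ -3·1·9·1 = -27
  -3*Y**3 ↦ -3·1·27·1 = -81
  2*Y**2*Z ↦ 2·1·9·5 = 90
  -2*Y*Z**2 ↦ -2·1·3·25 = -150
  3*Z**3 ↦ 3·1·1·125 = 375
Sum: F(1, 3, 5) = (2) + (5) + (-27) + (-81) + (90) + (-150) + (375) = 214.
Reducing mod 7: 214 ≡ 4 (mod 7).
Since F(a, b, c) ≡ 4 ≠ 0 (mod 7), P does NOT lie on the curve.


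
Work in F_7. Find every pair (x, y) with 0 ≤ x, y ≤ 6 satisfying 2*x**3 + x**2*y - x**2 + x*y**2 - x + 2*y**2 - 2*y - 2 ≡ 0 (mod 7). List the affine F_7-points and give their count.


Affine F_7-points: {(1, 1), (1, 4), (2, 1), (2, 2), (4, 1), (4, 6), (5, 3)}; count = 7.

For each of the 49 pairs (x, y) ∈ F_7², evaluate f(x, y) mod 7. Record the zeros.
  x = 0: [0↦5, 1↦5, 2↦2, 3↦3, 4↦1, 5↦3, 6↦2]  zeros at y ∈ ∅
  x = 1: [0↦5, 1↦0, 2↦1, 3↦1, 4↦0, 5↦5, 6↦2]  zeros at y ∈ {1, 4}
  x = 2: [0↦1, 1↦0, 2↦0, 3↦1, 4↦3, 5↦6, 6↦3]  zeros at y ∈ {1, 2}
  x = 3: [0↦5, 1↦3, 2↦4, 3↦1, 4↦1, 5↦4, 6↦3]  zeros at y ∈ ∅
  x = 4: [0↦1, 1↦0, 2↦4, 3↦6, 4↦6, 5↦4, 6↦0]  zeros at y ∈ {1, 6}
  x = 5: [0↦1, 1↦3, 2↦5, 3↦0, 4↦2, 5↦4, 6↦6]  zeros at y ∈ {3}
  x = 6: [0↦3, 1↦3, 2↦5, 3↦2, 4↦1, 5↦2, 6↦5]  zeros at y ∈ ∅
Collecting zeros: affine points = {(1, 1), (1, 4), (2, 1), (2, 2), (4, 1), (4, 6), (5, 3)}.
Total count |C(F_7)_aff| = 7.


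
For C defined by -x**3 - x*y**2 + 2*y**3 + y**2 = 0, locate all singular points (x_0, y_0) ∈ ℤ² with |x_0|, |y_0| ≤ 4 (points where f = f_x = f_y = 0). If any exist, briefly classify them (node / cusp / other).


Singular points: {(0, 0)}; classification: cusp.

Compute partial derivatives:
  f_x = -3*x**2 - y**2.
  f_y = -2*x*y + 6*y**2 + 2*y.
Scan x_0 ∈ {−4, ..., 4}. For each x_0, f_y(x_0, y) is a polynomial in y; find its integer roots y ∈ {−4, ..., 4}, then test f_x and f at those candidates.
  x = -4: f_y(-4, y) = 6*y**2 + 10*y; vanishes at y ∈ {0}. (-4, 0): f_x = -48 ≠ 0.
  x = -3: f_y(-3, y) = 6*y**2 + 8*y; vanishes at y ∈ {0}. (-3, 0): f_x = -27 ≠ 0.
  x = -2: f_y(-2, y) = 6*y**2 + 6*y; vanishes at y ∈ {-1, 0}. (-2, -1): f_x = -13 ≠ 0; (-2, 0): f_x = -12 ≠ 0.
  x = -1: f_y(-1, y) = 6*y**2 + 4*y; vanishes at y ∈ {0}. (-1, 0): f_x = -3 ≠ 0.
  x = 0: f_y(0, y) = 6*y**2 + 2*y; vanishes at y ∈ {0}. (0, 0): f_x = 0, f = 0 — SINGULAR.
  x = 1: f_y(1, y) = 6*y**2; vanishes at y ∈ {0}. (1, 0): f_x = -3 ≠ 0.
  x = 2: f_y(2, y) = 6*y**2 - 2*y; vanishes at y ∈ {0}. (2, 0): f_x = -12 ≠ 0.
  x = 3: f_y(3, y) = 6*y**2 - 4*y; vanishes at y ∈ {0}. (3, 0): f_x = -27 ≠ 0.
  x = 4: f_y(4, y) = 6*y**2 - 6*y; vanishes at y ∈ {0, 1}. (4, 0): f_x = -48 ≠ 0; (4, 1): f_x = -49 ≠ 0.
Only singular point on the grid: (0, 0).
Classify: substitute x = 0 + u, y = 0 + v and expand: f = -u**3 - u*v**2 + 2*v**3 + v**2.
No constant or linear terms (consistent with a singular point). Quadratic part: v**2. Cubic part: -u**3 - u*v**2 + 2*v**3.
The quadratic part v**2 is a perfect square, so there is a single (double) tangent line v = 0, i.e. y = 0. Restricting the cubic part to that line (v = 0) leaves -u**3 ≠ 0, so f is not divisible by v and the branch is v² ≈ u**3 to lowest order — this is a cusp.
Classification: cusp.


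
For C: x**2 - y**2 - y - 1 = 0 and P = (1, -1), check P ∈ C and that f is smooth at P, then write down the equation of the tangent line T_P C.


Tangent line at P: 2*x + y - 1 = 0.

Step 1: f(1, -1) = 0, so P lies on C.
Step 2: partial derivatives
  f_x(x, y) = 2*x, f_y(x, y) = -2*y - 1.
  f_x(P) = 2, f_y(P) = 1 (gradient nonzero, so P is smooth).
Step 3: tangent line at P: 2·(x − 1) + 1·(y − -1) = 0.
Expanding: 2*x + y - 1 = 0.
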